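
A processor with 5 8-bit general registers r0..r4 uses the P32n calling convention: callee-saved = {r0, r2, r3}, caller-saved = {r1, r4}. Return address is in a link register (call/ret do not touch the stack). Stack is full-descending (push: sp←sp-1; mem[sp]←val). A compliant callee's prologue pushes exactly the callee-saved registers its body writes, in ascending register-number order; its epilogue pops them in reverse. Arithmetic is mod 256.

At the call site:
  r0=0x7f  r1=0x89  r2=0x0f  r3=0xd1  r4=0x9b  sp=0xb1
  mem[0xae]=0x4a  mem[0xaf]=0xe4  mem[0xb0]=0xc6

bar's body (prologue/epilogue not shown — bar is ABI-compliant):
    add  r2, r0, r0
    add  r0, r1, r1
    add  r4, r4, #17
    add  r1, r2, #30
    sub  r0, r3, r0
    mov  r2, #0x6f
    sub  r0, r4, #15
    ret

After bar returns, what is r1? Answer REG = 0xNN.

prologue: push r0 -> mem[0xb0]=0x7f, sp=0xb0
prologue: push r2 -> mem[0xaf]=0x0f, sp=0xaf
body[0] add  r2, r0, r0 -> r2=0xfe
body[1] add  r0, r1, r1 -> r0=0x12
body[2] add  r4, r4, #17 -> r4=0xac
body[3] add  r1, r2, #30 -> r1=0x1c
body[4] sub  r0, r3, r0 -> r0=0xbf
body[5] mov  r2, #0x6f -> r2=0x6f
body[6] sub  r0, r4, #15 -> r0=0x9d
epilogue: pop r2=0x0f, sp=0xb0
epilogue: pop r0=0x7f, sp=0xb1
r1 is caller-saved -> body value

REG = 0x1c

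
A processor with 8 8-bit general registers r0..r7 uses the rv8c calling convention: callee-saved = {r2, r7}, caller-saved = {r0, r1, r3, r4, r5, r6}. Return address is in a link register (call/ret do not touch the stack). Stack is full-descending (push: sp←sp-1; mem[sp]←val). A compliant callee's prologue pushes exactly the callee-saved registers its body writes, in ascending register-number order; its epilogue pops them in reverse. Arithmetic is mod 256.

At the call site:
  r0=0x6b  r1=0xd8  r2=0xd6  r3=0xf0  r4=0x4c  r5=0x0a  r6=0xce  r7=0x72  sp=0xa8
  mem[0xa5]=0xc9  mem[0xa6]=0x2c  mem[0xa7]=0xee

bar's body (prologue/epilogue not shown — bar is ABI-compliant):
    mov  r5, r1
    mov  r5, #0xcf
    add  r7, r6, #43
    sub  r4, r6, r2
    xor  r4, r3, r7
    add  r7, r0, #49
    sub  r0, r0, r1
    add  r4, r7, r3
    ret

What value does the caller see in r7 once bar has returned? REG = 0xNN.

prologue: push r7 → mem[0xa7]=0x72, sp=0xa7
body[0] mov  r5, r1 → r5=0xd8
body[1] mov  r5, #0xcf → r5=0xcf
body[2] add  r7, r6, #43 → r7=0xf9
body[3] sub  r4, r6, r2 → r4=0xf8
body[4] xor  r4, r3, r7 → r4=0x09
body[5] add  r7, r0, #49 → r7=0x9c
body[6] sub  r0, r0, r1 → r0=0x93
body[7] add  r4, r7, r3 → r4=0x8c
epilogue: pop r7=0x72, sp=0xa8
r7 is callee-saved → restored

REG = 0x72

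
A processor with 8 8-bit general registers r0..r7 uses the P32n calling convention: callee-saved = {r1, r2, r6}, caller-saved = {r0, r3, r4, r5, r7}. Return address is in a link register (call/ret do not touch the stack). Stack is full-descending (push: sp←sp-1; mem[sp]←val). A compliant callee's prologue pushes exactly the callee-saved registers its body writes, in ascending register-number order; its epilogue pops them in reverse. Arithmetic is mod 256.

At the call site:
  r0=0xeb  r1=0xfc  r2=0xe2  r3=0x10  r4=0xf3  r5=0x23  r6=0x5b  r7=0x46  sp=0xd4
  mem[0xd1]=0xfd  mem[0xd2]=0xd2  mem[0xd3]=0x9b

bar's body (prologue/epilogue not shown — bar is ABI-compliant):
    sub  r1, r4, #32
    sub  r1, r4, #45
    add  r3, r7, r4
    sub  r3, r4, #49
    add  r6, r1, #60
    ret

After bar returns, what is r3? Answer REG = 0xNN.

REG = 0xc2

prologue: push r1 -> mem[0xd3]=0xfc, sp=0xd3
prologue: push r6 -> mem[0xd2]=0x5b, sp=0xd2
body[0] sub  r1, r4, #32 -> r1=0xd3
body[1] sub  r1, r4, #45 -> r1=0xc6
body[2] add  r3, r7, r4 -> r3=0x39
body[3] sub  r3, r4, #49 -> r3=0xc2
body[4] add  r6, r1, #60 -> r6=0x02
epilogue: pop r6=0x5b, sp=0xd3
epilogue: pop r1=0xfc, sp=0xd4
r3 is caller-saved -> body value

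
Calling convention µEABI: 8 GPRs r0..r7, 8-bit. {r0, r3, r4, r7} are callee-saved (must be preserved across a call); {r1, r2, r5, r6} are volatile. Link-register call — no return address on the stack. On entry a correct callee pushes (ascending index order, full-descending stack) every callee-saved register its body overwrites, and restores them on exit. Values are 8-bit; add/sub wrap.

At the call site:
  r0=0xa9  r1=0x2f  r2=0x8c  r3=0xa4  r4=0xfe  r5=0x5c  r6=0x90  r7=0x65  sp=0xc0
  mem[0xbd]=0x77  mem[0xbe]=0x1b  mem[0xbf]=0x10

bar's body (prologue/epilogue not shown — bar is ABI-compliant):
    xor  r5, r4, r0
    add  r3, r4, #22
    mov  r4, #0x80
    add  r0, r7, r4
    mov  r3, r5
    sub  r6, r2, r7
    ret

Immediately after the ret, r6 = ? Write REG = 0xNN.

REG = 0x27

prologue: push r0 -> mem[0xbf]=0xa9, sp=0xbf
prologue: push r3 -> mem[0xbe]=0xa4, sp=0xbe
prologue: push r4 -> mem[0xbd]=0xfe, sp=0xbd
body[0] xor  r5, r4, r0 -> r5=0x57
body[1] add  r3, r4, #22 -> r3=0x14
body[2] mov  r4, #0x80 -> r4=0x80
body[3] add  r0, r7, r4 -> r0=0xe5
body[4] mov  r3, r5 -> r3=0x57
body[5] sub  r6, r2, r7 -> r6=0x27
epilogue: pop r4=0xfe, sp=0xbe
epilogue: pop r3=0xa4, sp=0xbf
epilogue: pop r0=0xa9, sp=0xc0
r6 is caller-saved -> body value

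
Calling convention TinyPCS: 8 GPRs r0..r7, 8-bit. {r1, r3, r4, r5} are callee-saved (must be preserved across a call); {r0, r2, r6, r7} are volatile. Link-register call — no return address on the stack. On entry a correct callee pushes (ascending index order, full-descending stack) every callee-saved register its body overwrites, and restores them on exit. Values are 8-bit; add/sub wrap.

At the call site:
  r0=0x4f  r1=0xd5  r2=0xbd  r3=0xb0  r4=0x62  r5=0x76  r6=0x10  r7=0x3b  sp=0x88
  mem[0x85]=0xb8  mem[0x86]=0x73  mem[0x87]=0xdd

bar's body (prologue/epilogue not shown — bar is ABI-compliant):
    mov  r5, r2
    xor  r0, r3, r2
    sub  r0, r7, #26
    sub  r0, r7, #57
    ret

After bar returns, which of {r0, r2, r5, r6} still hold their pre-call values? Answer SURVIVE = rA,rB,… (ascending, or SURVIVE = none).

prologue: push r5 → mem[0x87]=0x76, sp=0x87
body[0] mov  r5, r2 → r5=0xbd
body[1] xor  r0, r3, r2 → r0=0x0d
body[2] sub  r0, r7, #26 → r0=0x21
body[3] sub  r0, r7, #57 → r0=0x02
epilogue: pop r5=0x76, sp=0x88
r0: caller-saved, written=True
r2: caller-saved, written=False
r5: callee-saved, written=True
r6: caller-saved, written=False

SURVIVE = r2,r5,r6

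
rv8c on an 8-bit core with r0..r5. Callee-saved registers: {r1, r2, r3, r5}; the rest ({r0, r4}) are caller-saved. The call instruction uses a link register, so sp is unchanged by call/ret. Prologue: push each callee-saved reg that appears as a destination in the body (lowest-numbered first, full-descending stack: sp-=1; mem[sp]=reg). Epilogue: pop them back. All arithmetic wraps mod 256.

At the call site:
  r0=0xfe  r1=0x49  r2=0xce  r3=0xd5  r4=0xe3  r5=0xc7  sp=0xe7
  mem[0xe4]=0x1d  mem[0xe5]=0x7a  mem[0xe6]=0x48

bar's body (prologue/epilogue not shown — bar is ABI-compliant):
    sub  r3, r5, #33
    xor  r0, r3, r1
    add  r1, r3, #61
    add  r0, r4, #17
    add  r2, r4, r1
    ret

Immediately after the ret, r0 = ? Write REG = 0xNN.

REG = 0xf4

prologue: push r1 -> mem[0xe6]=0x49, sp=0xe6
prologue: push r2 -> mem[0xe5]=0xce, sp=0xe5
prologue: push r3 -> mem[0xe4]=0xd5, sp=0xe4
body[0] sub  r3, r5, #33 -> r3=0xa6
body[1] xor  r0, r3, r1 -> r0=0xef
body[2] add  r1, r3, #61 -> r1=0xe3
body[3] add  r0, r4, #17 -> r0=0xf4
body[4] add  r2, r4, r1 -> r2=0xc6
epilogue: pop r3=0xd5, sp=0xe5
epilogue: pop r2=0xce, sp=0xe6
epilogue: pop r1=0x49, sp=0xe7
r0 is caller-saved -> body value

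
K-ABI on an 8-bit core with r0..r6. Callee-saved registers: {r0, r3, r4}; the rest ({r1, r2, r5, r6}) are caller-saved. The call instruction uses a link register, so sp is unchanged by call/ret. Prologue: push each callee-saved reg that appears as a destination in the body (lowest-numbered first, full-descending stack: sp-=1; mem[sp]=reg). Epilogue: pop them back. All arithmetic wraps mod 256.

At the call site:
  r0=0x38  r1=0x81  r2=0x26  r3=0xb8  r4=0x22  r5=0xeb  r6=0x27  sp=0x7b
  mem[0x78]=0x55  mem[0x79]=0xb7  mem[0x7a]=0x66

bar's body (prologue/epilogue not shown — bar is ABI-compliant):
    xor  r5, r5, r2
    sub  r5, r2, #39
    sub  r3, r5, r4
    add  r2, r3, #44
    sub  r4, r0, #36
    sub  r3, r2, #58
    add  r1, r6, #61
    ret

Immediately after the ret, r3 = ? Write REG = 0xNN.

prologue: push r3 → mem[0x7a]=0xb8, sp=0x7a
prologue: push r4 → mem[0x79]=0x22, sp=0x79
body[0] xor  r5, r5, r2 → r5=0xcd
body[1] sub  r5, r2, #39 → r5=0xff
body[2] sub  r3, r5, r4 → r3=0xdd
body[3] add  r2, r3, #44 → r2=0x09
body[4] sub  r4, r0, #36 → r4=0x14
body[5] sub  r3, r2, #58 → r3=0xcf
body[6] add  r1, r6, #61 → r1=0x64
epilogue: pop r4=0x22, sp=0x7a
epilogue: pop r3=0xb8, sp=0x7b
r3 is callee-saved → restored

REG = 0xb8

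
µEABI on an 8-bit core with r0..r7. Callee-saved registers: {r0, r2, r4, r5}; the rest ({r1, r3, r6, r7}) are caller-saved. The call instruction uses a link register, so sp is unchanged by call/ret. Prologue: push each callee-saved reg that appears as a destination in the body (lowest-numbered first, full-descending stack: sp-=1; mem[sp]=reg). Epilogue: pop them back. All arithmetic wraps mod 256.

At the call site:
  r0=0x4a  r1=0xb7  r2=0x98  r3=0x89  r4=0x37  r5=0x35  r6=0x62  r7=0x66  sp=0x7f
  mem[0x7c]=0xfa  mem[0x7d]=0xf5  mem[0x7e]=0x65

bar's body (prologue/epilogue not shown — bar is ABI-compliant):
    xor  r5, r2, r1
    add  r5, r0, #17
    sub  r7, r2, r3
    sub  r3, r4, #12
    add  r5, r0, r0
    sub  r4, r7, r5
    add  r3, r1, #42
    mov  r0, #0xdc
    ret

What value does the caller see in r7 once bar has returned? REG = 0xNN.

prologue: push r0 → mem[0x7e]=0x4a, sp=0x7e
prologue: push r4 → mem[0x7d]=0x37, sp=0x7d
prologue: push r5 → mem[0x7c]=0x35, sp=0x7c
body[0] xor  r5, r2, r1 → r5=0x2f
body[1] add  r5, r0, #17 → r5=0x5b
body[2] sub  r7, r2, r3 → r7=0x0f
body[3] sub  r3, r4, #12 → r3=0x2b
body[4] add  r5, r0, r0 → r5=0x94
body[5] sub  r4, r7, r5 → r4=0x7b
body[6] add  r3, r1, #42 → r3=0xe1
body[7] mov  r0, #0xdc → r0=0xdc
epilogue: pop r5=0x35, sp=0x7d
epilogue: pop r4=0x37, sp=0x7e
epilogue: pop r0=0x4a, sp=0x7f
r7 is caller-saved → body value

REG = 0x0f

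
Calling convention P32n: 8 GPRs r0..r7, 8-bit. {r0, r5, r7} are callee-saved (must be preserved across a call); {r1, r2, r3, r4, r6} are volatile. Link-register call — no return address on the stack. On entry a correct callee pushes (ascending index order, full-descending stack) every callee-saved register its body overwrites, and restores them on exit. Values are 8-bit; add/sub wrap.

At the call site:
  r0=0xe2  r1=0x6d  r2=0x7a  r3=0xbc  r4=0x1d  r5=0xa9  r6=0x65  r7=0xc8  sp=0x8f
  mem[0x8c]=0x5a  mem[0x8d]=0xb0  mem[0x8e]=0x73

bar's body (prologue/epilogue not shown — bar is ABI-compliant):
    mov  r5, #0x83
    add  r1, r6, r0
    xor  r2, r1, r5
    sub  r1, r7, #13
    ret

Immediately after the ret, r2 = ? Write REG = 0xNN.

REG = 0xc4

prologue: push r5 → mem[0x8e]=0xa9, sp=0x8e
body[0] mov  r5, #0x83 → r5=0x83
body[1] add  r1, r6, r0 → r1=0x47
body[2] xor  r2, r1, r5 → r2=0xc4
body[3] sub  r1, r7, #13 → r1=0xbb
epilogue: pop r5=0xa9, sp=0x8f
r2 is caller-saved → body value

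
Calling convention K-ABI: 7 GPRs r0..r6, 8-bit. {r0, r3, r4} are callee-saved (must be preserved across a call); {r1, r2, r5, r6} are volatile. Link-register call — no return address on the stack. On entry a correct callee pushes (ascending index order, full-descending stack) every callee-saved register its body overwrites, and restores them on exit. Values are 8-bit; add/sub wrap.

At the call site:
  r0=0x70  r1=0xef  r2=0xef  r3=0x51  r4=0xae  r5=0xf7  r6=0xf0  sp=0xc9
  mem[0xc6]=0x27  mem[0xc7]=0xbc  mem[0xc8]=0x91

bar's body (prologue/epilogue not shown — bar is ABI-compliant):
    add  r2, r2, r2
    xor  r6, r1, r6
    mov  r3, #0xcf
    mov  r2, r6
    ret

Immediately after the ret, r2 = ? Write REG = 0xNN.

REG = 0x1f

prologue: push r3 → mem[0xc8]=0x51, sp=0xc8
body[0] add  r2, r2, r2 → r2=0xde
body[1] xor  r6, r1, r6 → r6=0x1f
body[2] mov  r3, #0xcf → r3=0xcf
body[3] mov  r2, r6 → r2=0x1f
epilogue: pop r3=0x51, sp=0xc9
r2 is caller-saved → body value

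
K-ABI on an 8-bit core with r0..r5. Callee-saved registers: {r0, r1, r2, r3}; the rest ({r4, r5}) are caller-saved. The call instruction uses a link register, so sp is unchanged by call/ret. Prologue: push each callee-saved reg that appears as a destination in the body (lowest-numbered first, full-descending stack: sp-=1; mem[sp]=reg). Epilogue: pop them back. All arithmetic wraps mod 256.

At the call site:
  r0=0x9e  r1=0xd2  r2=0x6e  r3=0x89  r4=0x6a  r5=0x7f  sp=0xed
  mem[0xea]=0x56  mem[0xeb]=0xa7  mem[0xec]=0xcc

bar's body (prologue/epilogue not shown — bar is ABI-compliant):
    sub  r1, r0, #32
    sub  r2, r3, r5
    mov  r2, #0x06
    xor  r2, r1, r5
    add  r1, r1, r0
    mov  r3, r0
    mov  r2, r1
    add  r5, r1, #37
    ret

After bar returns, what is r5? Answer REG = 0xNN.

REG = 0x41

prologue: push r1 → mem[0xec]=0xd2, sp=0xec
prologue: push r2 → mem[0xeb]=0x6e, sp=0xeb
prologue: push r3 → mem[0xea]=0x89, sp=0xea
body[0] sub  r1, r0, #32 → r1=0x7e
body[1] sub  r2, r3, r5 → r2=0x0a
body[2] mov  r2, #0x06 → r2=0x06
body[3] xor  r2, r1, r5 → r2=0x01
body[4] add  r1, r1, r0 → r1=0x1c
body[5] mov  r3, r0 → r3=0x9e
body[6] mov  r2, r1 → r2=0x1c
body[7] add  r5, r1, #37 → r5=0x41
epilogue: pop r3=0x89, sp=0xeb
epilogue: pop r2=0x6e, sp=0xec
epilogue: pop r1=0xd2, sp=0xed
r5 is caller-saved → body value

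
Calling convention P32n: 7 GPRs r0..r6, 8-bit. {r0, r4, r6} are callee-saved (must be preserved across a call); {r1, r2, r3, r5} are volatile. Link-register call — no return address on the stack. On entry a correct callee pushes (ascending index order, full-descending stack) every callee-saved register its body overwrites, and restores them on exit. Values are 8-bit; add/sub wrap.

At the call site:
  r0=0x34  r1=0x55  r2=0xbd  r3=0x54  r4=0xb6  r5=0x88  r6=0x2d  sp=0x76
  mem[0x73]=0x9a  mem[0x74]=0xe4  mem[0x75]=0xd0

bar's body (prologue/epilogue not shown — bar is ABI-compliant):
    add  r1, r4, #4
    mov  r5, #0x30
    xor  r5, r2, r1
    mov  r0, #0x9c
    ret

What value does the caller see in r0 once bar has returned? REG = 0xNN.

prologue: push r0 → mem[0x75]=0x34, sp=0x75
body[0] add  r1, r4, #4 → r1=0xba
body[1] mov  r5, #0x30 → r5=0x30
body[2] xor  r5, r2, r1 → r5=0x07
body[3] mov  r0, #0x9c → r0=0x9c
epilogue: pop r0=0x34, sp=0x76
r0 is callee-saved → restored

REG = 0x34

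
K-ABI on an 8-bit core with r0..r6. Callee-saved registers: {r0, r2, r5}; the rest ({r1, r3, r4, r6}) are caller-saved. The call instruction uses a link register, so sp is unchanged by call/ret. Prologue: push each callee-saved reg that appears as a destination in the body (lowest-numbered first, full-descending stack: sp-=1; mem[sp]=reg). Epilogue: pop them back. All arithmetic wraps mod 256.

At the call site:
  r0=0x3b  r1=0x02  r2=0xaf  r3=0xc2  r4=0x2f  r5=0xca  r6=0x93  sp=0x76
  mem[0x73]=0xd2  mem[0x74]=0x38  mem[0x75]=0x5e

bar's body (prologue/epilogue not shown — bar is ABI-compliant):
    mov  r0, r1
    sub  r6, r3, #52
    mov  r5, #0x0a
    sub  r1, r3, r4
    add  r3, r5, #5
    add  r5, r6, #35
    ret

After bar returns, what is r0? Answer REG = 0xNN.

REG = 0x3b

prologue: push r0 -> mem[0x75]=0x3b, sp=0x75
prologue: push r5 -> mem[0x74]=0xca, sp=0x74
body[0] mov  r0, r1 -> r0=0x02
body[1] sub  r6, r3, #52 -> r6=0x8e
body[2] mov  r5, #0x0a -> r5=0x0a
body[3] sub  r1, r3, r4 -> r1=0x93
body[4] add  r3, r5, #5 -> r3=0x0f
body[5] add  r5, r6, #35 -> r5=0xb1
epilogue: pop r5=0xca, sp=0x75
epilogue: pop r0=0x3b, sp=0x76
r0 is callee-saved -> restored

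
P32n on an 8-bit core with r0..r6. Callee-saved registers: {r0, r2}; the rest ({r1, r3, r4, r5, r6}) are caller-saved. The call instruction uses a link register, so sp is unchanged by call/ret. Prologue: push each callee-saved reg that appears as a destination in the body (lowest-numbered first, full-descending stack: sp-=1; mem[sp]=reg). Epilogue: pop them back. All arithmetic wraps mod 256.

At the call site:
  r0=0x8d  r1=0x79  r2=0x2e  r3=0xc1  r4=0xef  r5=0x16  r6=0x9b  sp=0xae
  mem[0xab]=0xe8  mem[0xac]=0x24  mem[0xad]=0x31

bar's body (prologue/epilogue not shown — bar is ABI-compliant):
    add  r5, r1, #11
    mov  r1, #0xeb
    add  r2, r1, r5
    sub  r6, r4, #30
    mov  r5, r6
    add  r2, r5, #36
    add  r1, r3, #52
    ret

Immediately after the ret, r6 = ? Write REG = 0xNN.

REG = 0xd1

prologue: push r2 → mem[0xad]=0x2e, sp=0xad
body[0] add  r5, r1, #11 → r5=0x84
body[1] mov  r1, #0xeb → r1=0xeb
body[2] add  r2, r1, r5 → r2=0x6f
body[3] sub  r6, r4, #30 → r6=0xd1
body[4] mov  r5, r6 → r5=0xd1
body[5] add  r2, r5, #36 → r2=0xf5
body[6] add  r1, r3, #52 → r1=0xf5
epilogue: pop r2=0x2e, sp=0xae
r6 is caller-saved → body value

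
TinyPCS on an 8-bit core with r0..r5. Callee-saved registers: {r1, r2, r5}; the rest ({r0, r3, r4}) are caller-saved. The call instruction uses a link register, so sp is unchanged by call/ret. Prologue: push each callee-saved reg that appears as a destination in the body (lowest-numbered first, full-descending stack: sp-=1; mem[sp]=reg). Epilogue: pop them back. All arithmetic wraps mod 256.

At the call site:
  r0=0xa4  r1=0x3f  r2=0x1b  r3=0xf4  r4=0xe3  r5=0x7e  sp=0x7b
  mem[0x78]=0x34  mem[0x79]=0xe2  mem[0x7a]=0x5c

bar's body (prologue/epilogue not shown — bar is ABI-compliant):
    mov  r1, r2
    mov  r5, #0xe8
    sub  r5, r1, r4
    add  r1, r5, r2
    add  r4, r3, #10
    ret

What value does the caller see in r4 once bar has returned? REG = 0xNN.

prologue: push r1 → mem[0x7a]=0x3f, sp=0x7a
prologue: push r5 → mem[0x79]=0x7e, sp=0x79
body[0] mov  r1, r2 → r1=0x1b
body[1] mov  r5, #0xe8 → r5=0xe8
body[2] sub  r5, r1, r4 → r5=0x38
body[3] add  r1, r5, r2 → r1=0x53
body[4] add  r4, r3, #10 → r4=0xfe
epilogue: pop r5=0x7e, sp=0x7a
epilogue: pop r1=0x3f, sp=0x7b
r4 is caller-saved → body value

REG = 0xfe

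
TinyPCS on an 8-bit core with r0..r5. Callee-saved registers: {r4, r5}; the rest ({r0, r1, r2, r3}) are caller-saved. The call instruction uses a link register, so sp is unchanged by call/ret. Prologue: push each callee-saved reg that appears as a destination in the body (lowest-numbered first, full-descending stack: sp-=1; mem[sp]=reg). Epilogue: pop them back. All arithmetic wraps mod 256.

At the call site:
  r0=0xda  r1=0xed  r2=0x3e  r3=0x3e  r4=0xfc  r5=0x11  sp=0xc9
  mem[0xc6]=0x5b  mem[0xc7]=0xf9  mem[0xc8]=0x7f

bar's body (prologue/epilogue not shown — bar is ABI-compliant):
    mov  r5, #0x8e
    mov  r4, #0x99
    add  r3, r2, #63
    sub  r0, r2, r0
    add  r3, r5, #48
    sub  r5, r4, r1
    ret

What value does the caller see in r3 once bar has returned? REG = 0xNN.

prologue: push r4 -> mem[0xc8]=0xfc, sp=0xc8
prologue: push r5 -> mem[0xc7]=0x11, sp=0xc7
body[0] mov  r5, #0x8e -> r5=0x8e
body[1] mov  r4, #0x99 -> r4=0x99
body[2] add  r3, r2, #63 -> r3=0x7d
body[3] sub  r0, r2, r0 -> r0=0x64
body[4] add  r3, r5, #48 -> r3=0xbe
body[5] sub  r5, r4, r1 -> r5=0xac
epilogue: pop r5=0x11, sp=0xc8
epilogue: pop r4=0xfc, sp=0xc9
r3 is caller-saved -> body value

REG = 0xbe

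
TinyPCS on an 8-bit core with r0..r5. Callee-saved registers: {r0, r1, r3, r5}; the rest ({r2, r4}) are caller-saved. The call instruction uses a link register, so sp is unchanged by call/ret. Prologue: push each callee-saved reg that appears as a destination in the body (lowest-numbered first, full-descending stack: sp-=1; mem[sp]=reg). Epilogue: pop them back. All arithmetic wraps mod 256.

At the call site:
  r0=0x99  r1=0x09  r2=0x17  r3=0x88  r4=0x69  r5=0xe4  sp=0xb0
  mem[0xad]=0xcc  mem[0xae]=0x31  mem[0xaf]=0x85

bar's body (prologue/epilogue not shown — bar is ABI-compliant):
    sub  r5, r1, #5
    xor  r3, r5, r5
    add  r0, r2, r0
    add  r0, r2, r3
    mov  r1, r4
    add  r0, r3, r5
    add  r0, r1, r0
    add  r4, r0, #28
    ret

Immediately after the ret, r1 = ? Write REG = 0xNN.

REG = 0x09

prologue: push r0 -> mem[0xaf]=0x99, sp=0xaf
prologue: push r1 -> mem[0xae]=0x09, sp=0xae
prologue: push r3 -> mem[0xad]=0x88, sp=0xad
prologue: push r5 -> mem[0xac]=0xe4, sp=0xac
body[0] sub  r5, r1, #5 -> r5=0x04
body[1] xor  r3, r5, r5 -> r3=0x00
body[2] add  r0, r2, r0 -> r0=0xb0
body[3] add  r0, r2, r3 -> r0=0x17
body[4] mov  r1, r4 -> r1=0x69
body[5] add  r0, r3, r5 -> r0=0x04
body[6] add  r0, r1, r0 -> r0=0x6d
body[7] add  r4, r0, #28 -> r4=0x89
epilogue: pop r5=0xe4, sp=0xad
epilogue: pop r3=0x88, sp=0xae
epilogue: pop r1=0x09, sp=0xaf
epilogue: pop r0=0x99, sp=0xb0
r1 is callee-saved -> restored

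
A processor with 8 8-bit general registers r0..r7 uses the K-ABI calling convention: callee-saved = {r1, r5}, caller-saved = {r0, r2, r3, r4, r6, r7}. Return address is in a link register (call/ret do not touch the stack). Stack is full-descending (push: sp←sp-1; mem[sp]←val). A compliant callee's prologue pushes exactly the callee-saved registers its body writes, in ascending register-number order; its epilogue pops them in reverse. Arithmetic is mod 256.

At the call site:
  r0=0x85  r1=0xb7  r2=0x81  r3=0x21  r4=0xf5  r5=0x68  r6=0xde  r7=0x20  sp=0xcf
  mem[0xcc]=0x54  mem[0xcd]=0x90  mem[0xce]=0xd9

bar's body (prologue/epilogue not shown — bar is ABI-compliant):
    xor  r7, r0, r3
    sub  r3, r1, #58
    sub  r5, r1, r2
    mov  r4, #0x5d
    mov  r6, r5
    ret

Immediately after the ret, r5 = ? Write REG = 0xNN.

REG = 0x68

prologue: push r5 -> mem[0xce]=0x68, sp=0xce
body[0] xor  r7, r0, r3 -> r7=0xa4
body[1] sub  r3, r1, #58 -> r3=0x7d
body[2] sub  r5, r1, r2 -> r5=0x36
body[3] mov  r4, #0x5d -> r4=0x5d
body[4] mov  r6, r5 -> r6=0x36
epilogue: pop r5=0x68, sp=0xcf
r5 is callee-saved -> restored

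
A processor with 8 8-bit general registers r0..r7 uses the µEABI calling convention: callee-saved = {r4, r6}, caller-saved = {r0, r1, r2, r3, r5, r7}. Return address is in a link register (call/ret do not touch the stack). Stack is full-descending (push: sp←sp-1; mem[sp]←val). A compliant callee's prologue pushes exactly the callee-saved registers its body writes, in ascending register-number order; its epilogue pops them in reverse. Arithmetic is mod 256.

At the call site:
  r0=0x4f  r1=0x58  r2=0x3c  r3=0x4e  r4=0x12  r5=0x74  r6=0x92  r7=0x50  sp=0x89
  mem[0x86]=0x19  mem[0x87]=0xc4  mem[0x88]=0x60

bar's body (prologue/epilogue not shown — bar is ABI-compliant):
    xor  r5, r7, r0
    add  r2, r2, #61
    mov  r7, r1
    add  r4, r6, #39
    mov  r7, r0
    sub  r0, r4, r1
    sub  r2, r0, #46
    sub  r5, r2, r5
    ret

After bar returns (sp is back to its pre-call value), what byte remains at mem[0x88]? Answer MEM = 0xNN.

prologue: push r4 -> mem[0x88]=0x12, sp=0x88
body[0] xor  r5, r7, r0 -> r5=0x1f
body[1] add  r2, r2, #61 -> r2=0x79
body[2] mov  r7, r1 -> r7=0x58
body[3] add  r4, r6, #39 -> r4=0xb9
body[4] mov  r7, r0 -> r7=0x4f
body[5] sub  r0, r4, r1 -> r0=0x61
body[6] sub  r2, r0, #46 -> r2=0x33
body[7] sub  r5, r2, r5 -> r5=0x14
epilogue: pop r4=0x12, sp=0x89
prologue pushed ['r4'] at ['0x88']

MEM = 0x12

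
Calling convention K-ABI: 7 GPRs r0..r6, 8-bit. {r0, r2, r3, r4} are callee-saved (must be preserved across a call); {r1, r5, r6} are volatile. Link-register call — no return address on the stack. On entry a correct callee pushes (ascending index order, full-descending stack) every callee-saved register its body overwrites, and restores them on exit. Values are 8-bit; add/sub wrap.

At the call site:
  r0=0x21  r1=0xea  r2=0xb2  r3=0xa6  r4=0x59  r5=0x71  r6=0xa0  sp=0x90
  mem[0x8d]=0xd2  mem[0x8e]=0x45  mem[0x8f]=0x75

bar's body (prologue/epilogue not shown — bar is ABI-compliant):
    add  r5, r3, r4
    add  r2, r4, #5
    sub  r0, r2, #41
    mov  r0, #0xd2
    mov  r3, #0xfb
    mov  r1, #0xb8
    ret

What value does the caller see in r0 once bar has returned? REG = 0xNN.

REG = 0x21

prologue: push r0 -> mem[0x8f]=0x21, sp=0x8f
prologue: push r2 -> mem[0x8e]=0xb2, sp=0x8e
prologue: push r3 -> mem[0x8d]=0xa6, sp=0x8d
body[0] add  r5, r3, r4 -> r5=0xff
body[1] add  r2, r4, #5 -> r2=0x5e
body[2] sub  r0, r2, #41 -> r0=0x35
body[3] mov  r0, #0xd2 -> r0=0xd2
body[4] mov  r3, #0xfb -> r3=0xfb
body[5] mov  r1, #0xb8 -> r1=0xb8
epilogue: pop r3=0xa6, sp=0x8e
epilogue: pop r2=0xb2, sp=0x8f
epilogue: pop r0=0x21, sp=0x90
r0 is callee-saved -> restored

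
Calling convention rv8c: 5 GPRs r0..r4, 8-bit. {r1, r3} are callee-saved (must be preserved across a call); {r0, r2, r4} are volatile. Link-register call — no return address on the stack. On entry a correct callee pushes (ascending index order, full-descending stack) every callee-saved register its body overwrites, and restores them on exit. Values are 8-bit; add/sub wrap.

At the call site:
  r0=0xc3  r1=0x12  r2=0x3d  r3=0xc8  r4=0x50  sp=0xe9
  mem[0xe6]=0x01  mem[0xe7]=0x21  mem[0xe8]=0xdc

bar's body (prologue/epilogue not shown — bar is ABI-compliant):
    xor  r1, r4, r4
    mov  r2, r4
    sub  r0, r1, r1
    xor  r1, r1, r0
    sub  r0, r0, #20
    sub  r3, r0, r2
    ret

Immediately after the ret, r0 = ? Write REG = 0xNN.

REG = 0xec

prologue: push r1 → mem[0xe8]=0x12, sp=0xe8
prologue: push r3 → mem[0xe7]=0xc8, sp=0xe7
body[0] xor  r1, r4, r4 → r1=0x00
body[1] mov  r2, r4 → r2=0x50
body[2] sub  r0, r1, r1 → r0=0x00
body[3] xor  r1, r1, r0 → r1=0x00
body[4] sub  r0, r0, #20 → r0=0xec
body[5] sub  r3, r0, r2 → r3=0x9c
epilogue: pop r3=0xc8, sp=0xe8
epilogue: pop r1=0x12, sp=0xe9
r0 is caller-saved → body value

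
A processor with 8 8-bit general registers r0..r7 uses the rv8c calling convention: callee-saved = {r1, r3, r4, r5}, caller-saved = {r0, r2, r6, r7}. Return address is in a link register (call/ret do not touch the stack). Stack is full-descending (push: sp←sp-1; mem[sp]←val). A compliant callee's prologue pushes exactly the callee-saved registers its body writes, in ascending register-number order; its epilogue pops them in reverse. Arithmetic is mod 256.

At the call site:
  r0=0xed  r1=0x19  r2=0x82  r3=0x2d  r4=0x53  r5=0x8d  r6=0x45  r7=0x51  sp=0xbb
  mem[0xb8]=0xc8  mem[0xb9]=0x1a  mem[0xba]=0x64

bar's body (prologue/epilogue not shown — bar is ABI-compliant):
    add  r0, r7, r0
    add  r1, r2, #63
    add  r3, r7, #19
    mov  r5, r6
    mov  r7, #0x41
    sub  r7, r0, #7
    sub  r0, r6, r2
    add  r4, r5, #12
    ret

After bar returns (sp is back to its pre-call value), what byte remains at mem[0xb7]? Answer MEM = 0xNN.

MEM = 0x8d

prologue: push r1 → mem[0xba]=0x19, sp=0xba
prologue: push r3 → mem[0xb9]=0x2d, sp=0xb9
prologue: push r4 → mem[0xb8]=0x53, sp=0xb8
prologue: push r5 → mem[0xb7]=0x8d, sp=0xb7
body[0] add  r0, r7, r0 → r0=0x3e
body[1] add  r1, r2, #63 → r1=0xc1
body[2] add  r3, r7, #19 → r3=0x64
body[3] mov  r5, r6 → r5=0x45
body[4] mov  r7, #0x41 → r7=0x41
body[5] sub  r7, r0, #7 → r7=0x37
body[6] sub  r0, r6, r2 → r0=0xc3
body[7] add  r4, r5, #12 → r4=0x51
epilogue: pop r5=0x8d, sp=0xb8
epilogue: pop r4=0x53, sp=0xb9
epilogue: pop r3=0x2d, sp=0xba
epilogue: pop r1=0x19, sp=0xbb
prologue pushed ['r1', 'r3', 'r4', 'r5'] at ['0xba', '0xb9', '0xb8', '0xb7']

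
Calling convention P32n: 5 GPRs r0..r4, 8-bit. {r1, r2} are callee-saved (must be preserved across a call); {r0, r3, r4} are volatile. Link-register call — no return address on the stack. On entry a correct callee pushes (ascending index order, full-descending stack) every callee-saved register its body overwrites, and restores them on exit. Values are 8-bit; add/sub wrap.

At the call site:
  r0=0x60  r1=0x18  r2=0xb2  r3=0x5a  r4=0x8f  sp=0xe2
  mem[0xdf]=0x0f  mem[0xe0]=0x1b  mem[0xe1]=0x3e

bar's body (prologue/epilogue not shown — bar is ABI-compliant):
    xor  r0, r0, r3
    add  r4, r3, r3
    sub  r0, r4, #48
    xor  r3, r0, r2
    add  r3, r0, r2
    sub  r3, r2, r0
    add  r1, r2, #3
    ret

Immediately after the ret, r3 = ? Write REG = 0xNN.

REG = 0x2e

prologue: push r1 → mem[0xe1]=0x18, sp=0xe1
body[0] xor  r0, r0, r3 → r0=0x3a
body[1] add  r4, r3, r3 → r4=0xb4
body[2] sub  r0, r4, #48 → r0=0x84
body[3] xor  r3, r0, r2 → r3=0x36
body[4] add  r3, r0, r2 → r3=0x36
body[5] sub  r3, r2, r0 → r3=0x2e
body[6] add  r1, r2, #3 → r1=0xb5
epilogue: pop r1=0x18, sp=0xe2
r3 is caller-saved → body value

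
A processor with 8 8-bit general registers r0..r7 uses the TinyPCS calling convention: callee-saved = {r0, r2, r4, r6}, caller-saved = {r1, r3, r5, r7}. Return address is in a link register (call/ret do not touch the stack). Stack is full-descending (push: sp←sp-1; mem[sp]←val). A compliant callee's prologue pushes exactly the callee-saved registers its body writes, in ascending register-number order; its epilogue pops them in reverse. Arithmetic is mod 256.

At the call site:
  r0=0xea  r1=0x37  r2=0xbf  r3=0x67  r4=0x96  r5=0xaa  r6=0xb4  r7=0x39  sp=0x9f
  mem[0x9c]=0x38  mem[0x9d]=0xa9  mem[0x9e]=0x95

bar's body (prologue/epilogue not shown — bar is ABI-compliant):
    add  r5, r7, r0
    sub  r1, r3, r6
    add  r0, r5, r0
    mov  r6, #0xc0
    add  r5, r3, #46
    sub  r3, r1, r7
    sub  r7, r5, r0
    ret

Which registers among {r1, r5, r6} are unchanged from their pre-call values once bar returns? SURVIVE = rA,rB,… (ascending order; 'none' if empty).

SURVIVE = r6

prologue: push r0 → mem[0x9e]=0xea, sp=0x9e
prologue: push r6 → mem[0x9d]=0xb4, sp=0x9d
body[0] add  r5, r7, r0 → r5=0x23
body[1] sub  r1, r3, r6 → r1=0xb3
body[2] add  r0, r5, r0 → r0=0x0d
body[3] mov  r6, #0xc0 → r6=0xc0
body[4] add  r5, r3, #46 → r5=0x95
body[5] sub  r3, r1, r7 → r3=0x7a
body[6] sub  r7, r5, r0 → r7=0x88
epilogue: pop r6=0xb4, sp=0x9e
epilogue: pop r0=0xea, sp=0x9f
r1: caller-saved, written=True
r5: caller-saved, written=True
r6: callee-saved, written=True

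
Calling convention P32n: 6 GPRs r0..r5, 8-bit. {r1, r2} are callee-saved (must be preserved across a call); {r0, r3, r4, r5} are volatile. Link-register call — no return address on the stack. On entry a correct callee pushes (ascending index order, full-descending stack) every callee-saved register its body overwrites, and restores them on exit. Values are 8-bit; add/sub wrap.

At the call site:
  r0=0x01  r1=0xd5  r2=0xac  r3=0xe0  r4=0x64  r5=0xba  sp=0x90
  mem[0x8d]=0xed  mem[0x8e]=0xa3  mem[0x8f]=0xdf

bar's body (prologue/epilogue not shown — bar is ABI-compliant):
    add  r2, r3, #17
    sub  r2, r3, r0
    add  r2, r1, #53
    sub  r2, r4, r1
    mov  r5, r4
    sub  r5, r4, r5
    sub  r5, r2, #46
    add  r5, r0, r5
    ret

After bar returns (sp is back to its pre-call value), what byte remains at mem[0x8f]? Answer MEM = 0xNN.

prologue: push r2 -> mem[0x8f]=0xac, sp=0x8f
body[0] add  r2, r3, #17 -> r2=0xf1
body[1] sub  r2, r3, r0 -> r2=0xdf
body[2] add  r2, r1, #53 -> r2=0x0a
body[3] sub  r2, r4, r1 -> r2=0x8f
body[4] mov  r5, r4 -> r5=0x64
body[5] sub  r5, r4, r5 -> r5=0x00
body[6] sub  r5, r2, #46 -> r5=0x61
body[7] add  r5, r0, r5 -> r5=0x62
epilogue: pop r2=0xac, sp=0x90
prologue pushed ['r2'] at ['0x8f']

MEM = 0xac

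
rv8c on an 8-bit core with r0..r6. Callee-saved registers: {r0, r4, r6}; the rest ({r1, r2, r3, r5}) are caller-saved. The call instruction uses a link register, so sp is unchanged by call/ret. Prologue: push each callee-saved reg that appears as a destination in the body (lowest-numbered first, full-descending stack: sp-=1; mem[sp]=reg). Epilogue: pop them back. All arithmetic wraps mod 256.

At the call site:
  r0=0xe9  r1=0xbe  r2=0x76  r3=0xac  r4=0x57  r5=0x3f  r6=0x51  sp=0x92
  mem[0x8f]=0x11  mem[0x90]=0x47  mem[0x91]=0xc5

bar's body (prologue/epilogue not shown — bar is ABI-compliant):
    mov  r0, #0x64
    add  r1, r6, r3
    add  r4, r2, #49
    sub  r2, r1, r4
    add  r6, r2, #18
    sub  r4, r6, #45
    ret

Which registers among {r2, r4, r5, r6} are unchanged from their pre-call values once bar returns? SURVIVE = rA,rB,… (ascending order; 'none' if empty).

SURVIVE = r4,r5,r6

prologue: push r0 → mem[0x91]=0xe9, sp=0x91
prologue: push r4 → mem[0x90]=0x57, sp=0x90
prologue: push r6 → mem[0x8f]=0x51, sp=0x8f
body[0] mov  r0, #0x64 → r0=0x64
body[1] add  r1, r6, r3 → r1=0xfd
body[2] add  r4, r2, #49 → r4=0xa7
body[3] sub  r2, r1, r4 → r2=0x56
body[4] add  r6, r2, #18 → r6=0x68
body[5] sub  r4, r6, #45 → r4=0x3b
epilogue: pop r6=0x51, sp=0x90
epilogue: pop r4=0x57, sp=0x91
epilogue: pop r0=0xe9, sp=0x92
r2: caller-saved, written=True
r4: callee-saved, written=True
r5: caller-saved, written=False
r6: callee-saved, written=True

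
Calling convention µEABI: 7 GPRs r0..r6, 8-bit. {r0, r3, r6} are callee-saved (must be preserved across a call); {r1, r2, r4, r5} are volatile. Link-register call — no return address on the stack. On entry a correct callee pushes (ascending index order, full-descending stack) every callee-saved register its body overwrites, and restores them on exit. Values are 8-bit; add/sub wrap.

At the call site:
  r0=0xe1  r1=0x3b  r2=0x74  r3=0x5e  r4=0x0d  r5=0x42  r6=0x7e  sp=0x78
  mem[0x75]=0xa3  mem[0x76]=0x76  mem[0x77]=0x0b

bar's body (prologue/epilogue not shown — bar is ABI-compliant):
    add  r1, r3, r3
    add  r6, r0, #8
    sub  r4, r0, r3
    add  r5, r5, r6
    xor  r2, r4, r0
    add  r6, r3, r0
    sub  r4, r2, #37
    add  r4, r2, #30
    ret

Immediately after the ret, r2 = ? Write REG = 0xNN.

REG = 0x62

prologue: push r6 -> mem[0x77]=0x7e, sp=0x77
body[0] add  r1, r3, r3 -> r1=0xbc
body[1] add  r6, r0, #8 -> r6=0xe9
body[2] sub  r4, r0, r3 -> r4=0x83
body[3] add  r5, r5, r6 -> r5=0x2b
body[4] xor  r2, r4, r0 -> r2=0x62
body[5] add  r6, r3, r0 -> r6=0x3f
body[6] sub  r4, r2, #37 -> r4=0x3d
body[7] add  r4, r2, #30 -> r4=0x80
epilogue: pop r6=0x7e, sp=0x78
r2 is caller-saved -> body value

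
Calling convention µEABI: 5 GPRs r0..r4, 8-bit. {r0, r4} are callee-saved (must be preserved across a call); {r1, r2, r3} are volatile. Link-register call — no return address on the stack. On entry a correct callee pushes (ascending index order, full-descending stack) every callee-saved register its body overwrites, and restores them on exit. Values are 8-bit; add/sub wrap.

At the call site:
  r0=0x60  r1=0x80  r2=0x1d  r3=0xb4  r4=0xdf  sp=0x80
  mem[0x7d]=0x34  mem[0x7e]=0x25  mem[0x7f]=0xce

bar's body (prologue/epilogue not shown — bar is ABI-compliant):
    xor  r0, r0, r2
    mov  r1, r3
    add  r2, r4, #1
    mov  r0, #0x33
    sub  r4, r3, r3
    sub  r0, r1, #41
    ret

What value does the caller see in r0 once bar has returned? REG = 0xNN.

REG = 0x60

prologue: push r0 -> mem[0x7f]=0x60, sp=0x7f
prologue: push r4 -> mem[0x7e]=0xdf, sp=0x7e
body[0] xor  r0, r0, r2 -> r0=0x7d
body[1] mov  r1, r3 -> r1=0xb4
body[2] add  r2, r4, #1 -> r2=0xe0
body[3] mov  r0, #0x33 -> r0=0x33
body[4] sub  r4, r3, r3 -> r4=0x00
body[5] sub  r0, r1, #41 -> r0=0x8b
epilogue: pop r4=0xdf, sp=0x7f
epilogue: pop r0=0x60, sp=0x80
r0 is callee-saved -> restored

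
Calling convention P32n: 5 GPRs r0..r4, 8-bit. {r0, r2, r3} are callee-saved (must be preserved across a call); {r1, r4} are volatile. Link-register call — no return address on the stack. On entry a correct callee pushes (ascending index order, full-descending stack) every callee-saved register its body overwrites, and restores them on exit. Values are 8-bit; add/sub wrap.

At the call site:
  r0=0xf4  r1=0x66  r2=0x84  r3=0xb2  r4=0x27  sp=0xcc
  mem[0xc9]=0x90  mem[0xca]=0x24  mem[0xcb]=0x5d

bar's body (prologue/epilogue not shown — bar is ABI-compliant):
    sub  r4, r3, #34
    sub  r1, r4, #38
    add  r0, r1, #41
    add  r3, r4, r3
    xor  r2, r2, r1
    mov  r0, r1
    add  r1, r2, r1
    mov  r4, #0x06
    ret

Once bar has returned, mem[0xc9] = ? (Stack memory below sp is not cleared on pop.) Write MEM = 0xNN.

MEM = 0xb2

prologue: push r0 -> mem[0xcb]=0xf4, sp=0xcb
prologue: push r2 -> mem[0xca]=0x84, sp=0xca
prologue: push r3 -> mem[0xc9]=0xb2, sp=0xc9
body[0] sub  r4, r3, #34 -> r4=0x90
body[1] sub  r1, r4, #38 -> r1=0x6a
body[2] add  r0, r1, #41 -> r0=0x93
body[3] add  r3, r4, r3 -> r3=0x42
body[4] xor  r2, r2, r1 -> r2=0xee
body[5] mov  r0, r1 -> r0=0x6a
body[6] add  r1, r2, r1 -> r1=0x58
body[7] mov  r4, #0x06 -> r4=0x06
epilogue: pop r3=0xb2, sp=0xca
epilogue: pop r2=0x84, sp=0xcb
epilogue: pop r0=0xf4, sp=0xcc
prologue pushed ['r0', 'r2', 'r3'] at ['0xcb', '0xca', '0xc9']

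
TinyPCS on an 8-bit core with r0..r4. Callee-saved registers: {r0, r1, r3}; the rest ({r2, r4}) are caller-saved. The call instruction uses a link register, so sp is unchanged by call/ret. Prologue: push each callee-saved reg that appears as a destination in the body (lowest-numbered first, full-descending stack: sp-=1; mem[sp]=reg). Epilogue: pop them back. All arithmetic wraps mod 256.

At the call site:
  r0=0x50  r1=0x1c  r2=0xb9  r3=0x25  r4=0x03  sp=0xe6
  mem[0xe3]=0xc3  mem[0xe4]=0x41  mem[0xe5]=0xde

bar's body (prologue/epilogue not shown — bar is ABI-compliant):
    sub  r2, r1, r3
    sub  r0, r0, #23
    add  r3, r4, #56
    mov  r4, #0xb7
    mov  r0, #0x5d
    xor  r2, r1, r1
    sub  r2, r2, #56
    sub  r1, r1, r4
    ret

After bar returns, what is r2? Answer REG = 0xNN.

REG = 0xc8

prologue: push r0 → mem[0xe5]=0x50, sp=0xe5
prologue: push r1 → mem[0xe4]=0x1c, sp=0xe4
prologue: push r3 → mem[0xe3]=0x25, sp=0xe3
body[0] sub  r2, r1, r3 → r2=0xf7
body[1] sub  r0, r0, #23 → r0=0x39
body[2] add  r3, r4, #56 → r3=0x3b
body[3] mov  r4, #0xb7 → r4=0xb7
body[4] mov  r0, #0x5d → r0=0x5d
body[5] xor  r2, r1, r1 → r2=0x00
body[6] sub  r2, r2, #56 → r2=0xc8
body[7] sub  r1, r1, r4 → r1=0x65
epilogue: pop r3=0x25, sp=0xe4
epilogue: pop r1=0x1c, sp=0xe5
epilogue: pop r0=0x50, sp=0xe6
r2 is caller-saved → body value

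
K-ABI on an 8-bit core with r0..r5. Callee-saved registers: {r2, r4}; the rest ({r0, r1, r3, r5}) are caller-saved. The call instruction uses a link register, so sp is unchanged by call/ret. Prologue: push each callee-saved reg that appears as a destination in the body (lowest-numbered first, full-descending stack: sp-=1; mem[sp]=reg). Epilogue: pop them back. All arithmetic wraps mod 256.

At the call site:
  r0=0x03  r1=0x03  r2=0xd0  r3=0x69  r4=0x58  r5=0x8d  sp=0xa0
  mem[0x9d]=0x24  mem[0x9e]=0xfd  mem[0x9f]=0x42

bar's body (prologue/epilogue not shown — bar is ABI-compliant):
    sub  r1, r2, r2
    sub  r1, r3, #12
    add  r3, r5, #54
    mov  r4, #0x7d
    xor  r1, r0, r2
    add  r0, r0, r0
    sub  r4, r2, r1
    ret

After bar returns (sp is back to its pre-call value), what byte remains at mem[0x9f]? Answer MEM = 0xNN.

MEM = 0x58

prologue: push r4 → mem[0x9f]=0x58, sp=0x9f
body[0] sub  r1, r2, r2 → r1=0x00
body[1] sub  r1, r3, #12 → r1=0x5d
body[2] add  r3, r5, #54 → r3=0xc3
body[3] mov  r4, #0x7d → r4=0x7d
body[4] xor  r1, r0, r2 → r1=0xd3
body[5] add  r0, r0, r0 → r0=0x06
body[6] sub  r4, r2, r1 → r4=0xfd
epilogue: pop r4=0x58, sp=0xa0
prologue pushed ['r4'] at ['0x9f']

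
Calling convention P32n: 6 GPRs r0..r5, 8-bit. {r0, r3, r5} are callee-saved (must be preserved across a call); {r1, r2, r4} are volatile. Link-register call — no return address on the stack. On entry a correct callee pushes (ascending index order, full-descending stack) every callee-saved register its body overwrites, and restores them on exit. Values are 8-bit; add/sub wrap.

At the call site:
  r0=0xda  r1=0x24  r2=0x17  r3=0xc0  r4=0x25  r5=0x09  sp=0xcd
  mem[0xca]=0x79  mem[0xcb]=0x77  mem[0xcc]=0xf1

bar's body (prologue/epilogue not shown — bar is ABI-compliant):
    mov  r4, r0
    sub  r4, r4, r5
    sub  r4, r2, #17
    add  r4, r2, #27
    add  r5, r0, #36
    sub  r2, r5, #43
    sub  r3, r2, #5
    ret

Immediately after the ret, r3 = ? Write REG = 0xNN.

REG = 0xc0

prologue: push r3 -> mem[0xcc]=0xc0, sp=0xcc
prologue: push r5 -> mem[0xcb]=0x09, sp=0xcb
body[0] mov  r4, r0 -> r4=0xda
body[1] sub  r4, r4, r5 -> r4=0xd1
body[2] sub  r4, r2, #17 -> r4=0x06
body[3] add  r4, r2, #27 -> r4=0x32
body[4] add  r5, r0, #36 -> r5=0xfe
body[5] sub  r2, r5, #43 -> r2=0xd3
body[6] sub  r3, r2, #5 -> r3=0xce
epilogue: pop r5=0x09, sp=0xcc
epilogue: pop r3=0xc0, sp=0xcd
r3 is callee-saved -> restored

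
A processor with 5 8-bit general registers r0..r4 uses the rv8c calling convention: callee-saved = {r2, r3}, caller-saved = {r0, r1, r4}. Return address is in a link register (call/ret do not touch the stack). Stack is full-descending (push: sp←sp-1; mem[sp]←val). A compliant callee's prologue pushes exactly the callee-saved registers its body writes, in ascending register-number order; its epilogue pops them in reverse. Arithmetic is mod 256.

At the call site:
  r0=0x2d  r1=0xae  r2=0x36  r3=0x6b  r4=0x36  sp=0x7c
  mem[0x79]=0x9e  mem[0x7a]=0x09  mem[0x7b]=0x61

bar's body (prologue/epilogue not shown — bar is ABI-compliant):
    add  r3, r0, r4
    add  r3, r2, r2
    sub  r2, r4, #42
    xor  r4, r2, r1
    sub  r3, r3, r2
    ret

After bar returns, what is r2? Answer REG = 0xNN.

prologue: push r2 -> mem[0x7b]=0x36, sp=0x7b
prologue: push r3 -> mem[0x7a]=0x6b, sp=0x7a
body[0] add  r3, r0, r4 -> r3=0x63
body[1] add  r3, r2, r2 -> r3=0x6c
body[2] sub  r2, r4, #42 -> r2=0x0c
body[3] xor  r4, r2, r1 -> r4=0xa2
body[4] sub  r3, r3, r2 -> r3=0x60
epilogue: pop r3=0x6b, sp=0x7b
epilogue: pop r2=0x36, sp=0x7c
r2 is callee-saved -> restored

REG = 0x36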